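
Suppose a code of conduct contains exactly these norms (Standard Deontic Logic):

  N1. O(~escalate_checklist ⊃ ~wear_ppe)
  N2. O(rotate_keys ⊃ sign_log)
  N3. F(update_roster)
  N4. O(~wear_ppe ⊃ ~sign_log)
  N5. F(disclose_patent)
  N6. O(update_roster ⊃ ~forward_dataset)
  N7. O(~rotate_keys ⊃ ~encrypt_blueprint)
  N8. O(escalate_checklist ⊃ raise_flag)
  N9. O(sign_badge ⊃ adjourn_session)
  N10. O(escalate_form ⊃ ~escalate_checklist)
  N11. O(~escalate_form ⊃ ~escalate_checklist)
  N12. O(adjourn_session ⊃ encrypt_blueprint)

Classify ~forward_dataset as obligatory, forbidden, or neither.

Premise 6 is O(update_roster ⊃ ~forward_dataset), but O(update_roster) is not derivable from the premises, so it does not yield O(~forward_dataset).
No premise or chain of K-axiom applications forces O(~forward_dataset), and none forces O(forward_dataset). So ~forward_dataset is neither obligatory nor forbidden under these norms.

Neither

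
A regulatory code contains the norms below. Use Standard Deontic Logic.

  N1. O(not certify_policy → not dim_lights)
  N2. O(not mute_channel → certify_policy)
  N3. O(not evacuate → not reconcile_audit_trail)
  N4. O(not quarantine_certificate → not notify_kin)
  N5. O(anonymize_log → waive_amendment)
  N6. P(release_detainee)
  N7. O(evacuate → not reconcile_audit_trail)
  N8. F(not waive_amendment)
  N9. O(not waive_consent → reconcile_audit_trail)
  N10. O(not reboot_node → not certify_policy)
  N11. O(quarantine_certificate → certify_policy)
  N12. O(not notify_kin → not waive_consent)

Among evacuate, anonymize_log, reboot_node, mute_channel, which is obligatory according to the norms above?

reboot_node

Premises 7 and 3 cover both cases: O(evacuate → not reconcile_audit_trail) and O(not evacuate → not reconcile_audit_trail). Since evacuate ∨ not evacuate is a tautology, O(not reconcile_audit_trail) follows.
Premise 9, O(not waive_consent → reconcile_audit_trail), contraposes to O(not reconcile_audit_trail → waive_consent); with O(not reconcile_audit_trail) we get O(waive_consent).
The contrapositive of premise 12 (O(not notify_kin → not waive_consent)) is O(waive_consent → notify_kin), and O(waive_consent) is already established, so O(notify_kin).
The contrapositive of premise 4 (O(not quarantine_certificate → not notify_kin)) is O(notify_kin → quarantine_certificate), and O(notify_kin) is already established, so O(quarantine_certificate).
Applying K to premise 11 (O(quarantine_certificate → certify_policy)) and O(quarantine_certificate) yields O(certify_policy).
Premise 10, O(not reboot_node → not certify_policy), contraposes to O(certify_policy → reboot_node); with O(certify_policy) we get O(reboot_node).
So O(reboot_node) holds — reboot_node is obligatory. None of the other listed options is made obligatory by any chain of premises.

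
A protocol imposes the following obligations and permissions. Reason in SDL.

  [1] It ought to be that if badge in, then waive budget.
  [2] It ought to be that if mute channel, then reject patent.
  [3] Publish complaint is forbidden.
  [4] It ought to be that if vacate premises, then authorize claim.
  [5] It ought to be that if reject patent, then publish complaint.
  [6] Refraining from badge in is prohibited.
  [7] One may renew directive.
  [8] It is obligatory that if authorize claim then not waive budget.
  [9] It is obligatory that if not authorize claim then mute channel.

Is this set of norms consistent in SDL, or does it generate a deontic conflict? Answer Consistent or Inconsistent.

Inconsistent

Premise 3 is F(publish_complaint), i.e. O(¬publish_complaint).
Premise 5 is O(reject_patent → publish_complaint); contrapositively O(¬publish_complaint → ¬reject_patent). Since O(¬publish_complaint) holds, K gives O(¬reject_patent).
Premise 2 is O(mute_channel → reject_patent); contrapositively O(¬reject_patent → ¬mute_channel). Since O(¬reject_patent) holds, K gives O(¬mute_channel).
Premise 9 is O(¬authorize_claim → mute_channel); contrapositively O(¬mute_channel → authorize_claim). Since O(¬mute_channel) holds, K gives O(authorize_claim).
With premise 8, O(authorize_claim → ¬waive_budget), the K-axiom yields O(¬waive_budget).
Premise 1, O(badge_in → waive_budget), contraposes to O(¬waive_budget → ¬badge_in); with O(¬waive_budget) we get O(¬badge_in).
But premise 6, F(¬badge_in), means O(badge_in).
We now have both O(¬badge_in) and O(badge_in) — badge_in is simultaneously obligatory and forbidden, violating the D-axiom.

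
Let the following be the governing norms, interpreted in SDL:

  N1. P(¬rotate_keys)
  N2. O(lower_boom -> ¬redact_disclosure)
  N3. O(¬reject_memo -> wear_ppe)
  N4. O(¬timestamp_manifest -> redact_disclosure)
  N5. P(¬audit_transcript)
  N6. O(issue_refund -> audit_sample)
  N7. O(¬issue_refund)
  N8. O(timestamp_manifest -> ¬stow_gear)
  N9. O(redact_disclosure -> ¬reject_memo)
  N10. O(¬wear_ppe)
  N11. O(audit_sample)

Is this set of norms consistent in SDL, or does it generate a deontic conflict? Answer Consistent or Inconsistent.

Consistent

Premise 6 is O(issue_refund -> audit_sample); even if O(audit_sample) held, inferring O(issue_refund) would be affirming the consequent — invalid.
So O(issue_refund) is not derivable, and the apparent clash with O(¬issue_refund) does not arise.
A world satisfying every obligation exists (e.g. audit_sample=true, audit_transcript=false, issue_refund=false, lower_boom=false, redact_disclosure=false, reject_memo=true, rotate_keys=false, stow_gear=false, timestamp_manifest=true, wear_ppe=false); no atom is both obligatory and forbidden, so the set is consistent.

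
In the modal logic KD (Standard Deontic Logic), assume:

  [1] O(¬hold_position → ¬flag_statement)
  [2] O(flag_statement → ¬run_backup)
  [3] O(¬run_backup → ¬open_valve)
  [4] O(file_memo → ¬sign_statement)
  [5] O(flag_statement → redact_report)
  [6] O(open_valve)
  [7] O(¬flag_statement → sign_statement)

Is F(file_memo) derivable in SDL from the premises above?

Premise 6 states O(open_valve) outright.
Premise 3 is O(¬run_backup → ¬open_valve); contrapositively O(open_valve → run_backup). Since O(open_valve) holds, K gives O(run_backup).
Premise 2, O(flag_statement → ¬run_backup), contraposes to O(run_backup → ¬flag_statement); with O(run_backup) we get O(¬flag_statement).
Applying K to premise 7 (O(¬flag_statement → sign_statement)) and O(¬flag_statement) yields O(sign_statement).
Premise 4 is O(file_memo → ¬sign_statement); contrapositively O(sign_statement → ¬file_memo). Since O(sign_statement) holds, K gives O(¬file_memo).
Premises 1, 5 do not contribute to this derivation.
So O(¬file_memo) holds, i.e. F(file_memo). The claim follows.

Yes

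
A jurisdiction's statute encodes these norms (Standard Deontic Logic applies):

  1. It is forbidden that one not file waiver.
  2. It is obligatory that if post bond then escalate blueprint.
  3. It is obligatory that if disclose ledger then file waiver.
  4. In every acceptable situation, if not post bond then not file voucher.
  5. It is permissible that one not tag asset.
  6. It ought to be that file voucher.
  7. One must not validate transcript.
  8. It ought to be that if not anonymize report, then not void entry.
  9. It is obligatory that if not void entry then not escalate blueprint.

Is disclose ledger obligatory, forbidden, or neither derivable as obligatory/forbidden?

Neither

Premise 3 is O(disclose_ledger → file_waiver); even if O(file_waiver) held, inferring O(disclose_ledger) would be affirming the consequent — invalid.
No premise or chain of K-axiom applications forces O(disclose_ledger), and none forces O(¬disclose_ledger). So disclose_ledger is neither obligatory nor forbidden under these norms.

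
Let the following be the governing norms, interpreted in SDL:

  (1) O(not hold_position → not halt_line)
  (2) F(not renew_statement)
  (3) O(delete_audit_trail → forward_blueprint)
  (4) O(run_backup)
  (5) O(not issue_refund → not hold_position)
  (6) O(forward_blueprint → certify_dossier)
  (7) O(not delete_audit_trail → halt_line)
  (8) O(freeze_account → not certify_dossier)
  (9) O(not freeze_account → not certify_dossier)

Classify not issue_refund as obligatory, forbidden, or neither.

Premises 8 and 9 cover both cases: O(freeze_account → not certify_dossier) and O(not freeze_account → not certify_dossier). Since freeze_account ∨ not freeze_account is a tautology, O(not certify_dossier) follows.
Premise 6 is O(forward_blueprint → certify_dossier); contrapositively O(not certify_dossier → not forward_blueprint). Since O(not certify_dossier) holds, K gives O(not forward_blueprint).
The contrapositive of premise 3 (O(delete_audit_trail → forward_blueprint)) is O(not forward_blueprint → not delete_audit_trail), and O(not forward_blueprint) is already established, so O(not delete_audit_trail).
Premise 7 is O(not delete_audit_trail → halt_line); since O(not delete_audit_trail), deontic closure gives O(halt_line).
Premise 1, O(not hold_position → not halt_line), contraposes to O(halt_line → hold_position); with O(halt_line) we get O(hold_position).
Premise 5, O(not issue_refund → not hold_position), contraposes to O(hold_position → issue_refund); with O(hold_position) we get O(issue_refund).
Premises 2, 4 do not contribute to this derivation.
Thus O(issue_refund), which is F(not issue_refund): not issue_refund is forbidden.

Forbidden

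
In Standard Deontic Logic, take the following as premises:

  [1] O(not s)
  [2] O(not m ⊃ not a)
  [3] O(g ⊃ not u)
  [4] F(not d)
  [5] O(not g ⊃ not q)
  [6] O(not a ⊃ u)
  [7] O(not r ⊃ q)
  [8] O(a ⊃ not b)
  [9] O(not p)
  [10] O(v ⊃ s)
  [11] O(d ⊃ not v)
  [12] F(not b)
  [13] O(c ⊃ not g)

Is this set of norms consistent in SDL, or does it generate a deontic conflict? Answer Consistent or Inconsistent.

Premise 10 is O(v ⊃ s), but O(v) is not derivable from the premises, so it does not yield O(s).
So O(s) is not derivable, and the apparent clash with O(not s) does not arise.
A world satisfying every obligation exists (e.g. a=false, b=true, c=false, d=true, g=false, m=false, p=false, q=false, r=true, s=false, u=true, v=false); no atom is both obligatory and forbidden, so the set is consistent.

Consistent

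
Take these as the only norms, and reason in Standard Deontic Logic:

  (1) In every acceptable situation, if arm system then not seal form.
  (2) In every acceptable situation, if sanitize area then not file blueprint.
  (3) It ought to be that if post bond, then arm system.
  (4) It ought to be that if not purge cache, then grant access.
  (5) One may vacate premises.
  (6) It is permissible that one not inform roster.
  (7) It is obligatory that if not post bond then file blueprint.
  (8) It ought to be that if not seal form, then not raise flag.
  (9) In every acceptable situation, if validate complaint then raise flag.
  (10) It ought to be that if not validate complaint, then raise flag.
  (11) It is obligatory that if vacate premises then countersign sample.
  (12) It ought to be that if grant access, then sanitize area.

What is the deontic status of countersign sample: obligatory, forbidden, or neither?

Premise 11 is O(vacate_premises → countersign_sample), but O(vacate_premises) is not derivable from the premises (the permission P(vacate_premises) asserts only ¬O(¬vacate_premises), not O(vacate_premises)), so it does not yield O(countersign_sample).
No premise or chain of K-axiom applications forces O(countersign_sample), and none forces O(¬countersign_sample). So countersign_sample is neither obligatory nor forbidden under these norms.

Neither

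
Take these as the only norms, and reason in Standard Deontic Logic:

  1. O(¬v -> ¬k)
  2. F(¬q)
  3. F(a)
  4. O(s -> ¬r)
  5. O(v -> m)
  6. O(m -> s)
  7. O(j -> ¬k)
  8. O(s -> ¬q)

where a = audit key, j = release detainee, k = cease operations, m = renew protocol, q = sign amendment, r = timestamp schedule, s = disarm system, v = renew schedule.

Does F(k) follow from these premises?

F(¬q) at premise 2 means O(q).
Premise 8, O(s -> ¬q), contraposes to O(q -> ¬s); with O(q) we get O(¬s).
Premise 6, O(m -> s), contraposes to O(¬s -> ¬m); with O(¬s) we get O(¬m).
Premise 5 is O(v -> m); contrapositively O(¬m -> ¬v). Since O(¬m) holds, K gives O(¬v).
From O(¬v) and premise 1, O(¬v -> ¬k), we obtain O(¬k).
Premises 3, 4, 7 do not contribute to this derivation.
So O(¬k) holds, i.e. F(k). The claim follows.

Yes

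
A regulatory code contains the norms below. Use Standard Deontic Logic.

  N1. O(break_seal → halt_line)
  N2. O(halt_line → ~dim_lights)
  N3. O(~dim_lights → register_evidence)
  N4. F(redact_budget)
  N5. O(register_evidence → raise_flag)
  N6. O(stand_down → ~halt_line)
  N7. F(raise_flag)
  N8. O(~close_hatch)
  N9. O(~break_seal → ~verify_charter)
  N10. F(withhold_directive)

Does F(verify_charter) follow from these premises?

Premise 7 is F(raise_flag), i.e. O(~raise_flag).
Premise 5 is O(register_evidence → raise_flag); contrapositively O(~raise_flag → ~register_evidence). Since O(~raise_flag) holds, K gives O(~register_evidence).
The contrapositive of premise 3 (O(~dim_lights → register_evidence)) is O(~register_evidence → dim_lights), and O(~register_evidence) is already established, so O(dim_lights).
Premise 2, O(halt_line → ~dim_lights), contraposes to O(dim_lights → ~halt_line); with O(dim_lights) we get O(~halt_line).
The contrapositive of premise 1 (O(break_seal → halt_line)) is O(~halt_line → ~break_seal), and O(~halt_line) is already established, so O(~break_seal).
Premise 9 is O(~break_seal → ~verify_charter); since O(~break_seal), deontic closure gives O(~verify_charter).
Premises 4, 6, 8, 10 do not contribute to this derivation.
So O(~verify_charter) holds, i.e. F(verify_charter). The claim follows.

Yes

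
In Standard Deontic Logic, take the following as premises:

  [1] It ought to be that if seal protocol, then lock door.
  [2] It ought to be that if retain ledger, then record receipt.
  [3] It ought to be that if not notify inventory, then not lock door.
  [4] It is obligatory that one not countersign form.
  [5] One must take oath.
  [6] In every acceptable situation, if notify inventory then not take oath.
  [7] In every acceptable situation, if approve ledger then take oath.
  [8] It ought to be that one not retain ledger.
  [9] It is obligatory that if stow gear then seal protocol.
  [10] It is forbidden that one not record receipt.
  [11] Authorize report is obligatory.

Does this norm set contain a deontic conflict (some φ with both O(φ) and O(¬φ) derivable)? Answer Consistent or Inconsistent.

Premise 2 is O(retain_ledger → record_receipt); even if O(record_receipt) held, inferring O(retain_ledger) would be affirming the consequent — invalid.
So O(retain_ledger) is not derivable, and the apparent clash with O(¬retain_ledger) does not arise.
A world satisfying every obligation exists (e.g. approve_ledger=false, authorize_report=true, countersign_form=false, lock_door=false, notify_inventory=false, record_receipt=true, retain_ledger=false, seal_protocol=false, stow_gear=false, take_oath=true); no atom is both obligatory and forbidden, so the set is consistent.

Consistent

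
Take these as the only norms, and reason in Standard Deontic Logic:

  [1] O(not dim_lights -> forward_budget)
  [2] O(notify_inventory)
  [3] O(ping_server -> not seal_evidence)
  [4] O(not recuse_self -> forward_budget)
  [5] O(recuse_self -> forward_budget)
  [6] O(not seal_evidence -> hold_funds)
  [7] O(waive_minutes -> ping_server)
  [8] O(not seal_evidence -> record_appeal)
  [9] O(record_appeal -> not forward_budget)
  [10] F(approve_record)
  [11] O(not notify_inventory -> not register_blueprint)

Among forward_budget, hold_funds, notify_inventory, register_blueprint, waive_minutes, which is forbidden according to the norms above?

By case analysis on recuse_self: premise 5 gives O(recuse_self -> forward_budget) and premise 4 gives O(not recuse_self -> forward_budget), so O(forward_budget) either way.
Premise 9 is O(record_appeal -> not forward_budget); contrapositively O(forward_budget -> not record_appeal). Since O(forward_budget) holds, K gives O(not record_appeal).
Premise 8, O(not seal_evidence -> record_appeal), contraposes to O(not record_appeal -> seal_evidence); with O(not record_appeal) we get O(seal_evidence).
Premise 3 is O(ping_server -> not seal_evidence); contrapositively O(seal_evidence -> not ping_server). Since O(seal_evidence) holds, K gives O(not ping_server).
Premise 7, O(waive_minutes -> ping_server), contraposes to O(not ping_server -> not waive_minutes); with O(not ping_server) we get O(not waive_minutes).
So O(not waive_minutes) holds, i.e. waive_minutes is forbidden. None of the other listed options is forbidden under the premises.

waive_minutes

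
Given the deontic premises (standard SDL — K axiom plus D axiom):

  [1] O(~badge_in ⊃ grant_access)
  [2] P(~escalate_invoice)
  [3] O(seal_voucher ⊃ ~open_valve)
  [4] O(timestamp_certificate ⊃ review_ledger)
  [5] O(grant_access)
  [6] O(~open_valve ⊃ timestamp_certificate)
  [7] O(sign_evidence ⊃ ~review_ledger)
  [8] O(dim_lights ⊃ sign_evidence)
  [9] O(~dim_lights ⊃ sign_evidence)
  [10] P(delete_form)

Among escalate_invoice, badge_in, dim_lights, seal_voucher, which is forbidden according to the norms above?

By case analysis on ~dim_lights: premise 9 gives O(~dim_lights ⊃ sign_evidence) and premise 8 gives O(dim_lights ⊃ sign_evidence), so O(sign_evidence) either way.
From O(sign_evidence) and premise 7, O(sign_evidence ⊃ ~review_ledger), we obtain O(~review_ledger).
Premise 4 is O(timestamp_certificate ⊃ review_ledger); contrapositively O(~review_ledger ⊃ ~timestamp_certificate). Since O(~review_ledger) holds, K gives O(~timestamp_certificate).
Premise 6 is O(~open_valve ⊃ timestamp_certificate); contrapositively O(~timestamp_certificate ⊃ open_valve). Since O(~timestamp_certificate) holds, K gives O(open_valve).
The contrapositive of premise 3 (O(seal_voucher ⊃ ~open_valve)) is O(open_valve ⊃ ~seal_voucher), and O(open_valve) is already established, so O(~seal_voucher).
So O(~seal_voucher) holds, i.e. seal_voucher is forbidden. None of the other listed options is forbidden under the premises.

seal_voucher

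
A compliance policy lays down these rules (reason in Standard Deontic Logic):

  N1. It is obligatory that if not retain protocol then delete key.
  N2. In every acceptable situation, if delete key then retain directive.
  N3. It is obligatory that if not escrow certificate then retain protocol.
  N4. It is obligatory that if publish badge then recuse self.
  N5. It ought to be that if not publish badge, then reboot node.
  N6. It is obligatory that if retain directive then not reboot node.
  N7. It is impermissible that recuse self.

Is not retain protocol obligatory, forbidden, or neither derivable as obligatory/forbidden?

Forbidden

F(recuse_self) at premise 7 means O(¬recuse_self).
Premise 4 is O(publish_badge → recuse_self); contrapositively O(¬recuse_self → ¬publish_badge). Since O(¬recuse_self) holds, K gives O(¬publish_badge).
With premise 5, O(¬publish_badge → reboot_node), the K-axiom yields O(reboot_node).
Premise 6, O(retain_directive → ¬reboot_node), contraposes to O(reboot_node → ¬retain_directive); with O(reboot_node) we get O(¬retain_directive).
Premise 2, O(delete_key → retain_directive), contraposes to O(¬retain_directive → ¬delete_key); with O(¬retain_directive) we get O(¬delete_key).
Premise 1 is O(¬retain_protocol → delete_key); contrapositively O(¬delete_key → retain_protocol). Since O(¬delete_key) holds, K gives O(retain_protocol).
Premise 3 does not contribute to this derivation.
Thus O(retain_protocol), which is F(¬retain_protocol): ¬retain_protocol is forbidden.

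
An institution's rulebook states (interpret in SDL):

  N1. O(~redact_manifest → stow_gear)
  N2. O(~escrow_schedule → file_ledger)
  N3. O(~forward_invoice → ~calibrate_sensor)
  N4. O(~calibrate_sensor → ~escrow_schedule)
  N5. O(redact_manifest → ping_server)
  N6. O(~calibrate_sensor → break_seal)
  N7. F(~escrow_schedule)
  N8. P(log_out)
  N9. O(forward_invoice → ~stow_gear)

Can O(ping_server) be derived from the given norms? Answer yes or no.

Premise 7 is F(~escrow_schedule), i.e. O(escrow_schedule).
Premise 4 is O(~calibrate_sensor → ~escrow_schedule); contrapositively O(escrow_schedule → calibrate_sensor). Since O(escrow_schedule) holds, K gives O(calibrate_sensor).
Premise 3 is O(~forward_invoice → ~calibrate_sensor); contrapositively O(calibrate_sensor → forward_invoice). Since O(calibrate_sensor) holds, K gives O(forward_invoice).
Premise 9 is O(forward_invoice → ~stow_gear); since O(forward_invoice), deontic closure gives O(~stow_gear).
Premise 1 is O(~redact_manifest → stow_gear); contrapositively O(~stow_gear → redact_manifest). Since O(~stow_gear) holds, K gives O(redact_manifest).
From O(redact_manifest) and premise 5, O(redact_manifest → ping_server), we obtain O(ping_server).
Premises 2, 6, 8 do not contribute to this derivation.
So O(ping_server) follows.

Yes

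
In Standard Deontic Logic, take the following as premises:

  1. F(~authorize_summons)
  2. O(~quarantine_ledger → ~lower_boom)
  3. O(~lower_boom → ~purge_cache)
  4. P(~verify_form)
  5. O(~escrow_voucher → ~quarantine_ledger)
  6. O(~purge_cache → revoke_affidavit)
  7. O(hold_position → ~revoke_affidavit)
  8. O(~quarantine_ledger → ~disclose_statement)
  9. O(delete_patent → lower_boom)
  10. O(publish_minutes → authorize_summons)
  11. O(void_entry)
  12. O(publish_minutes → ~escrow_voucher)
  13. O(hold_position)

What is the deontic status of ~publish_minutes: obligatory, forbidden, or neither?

Premise 13 states O(hold_position) outright.
With premise 7, O(hold_position → ~revoke_affidavit), the K-axiom yields O(~revoke_affidavit).
Premise 6 is O(~purge_cache → revoke_affidavit); contrapositively O(~revoke_affidavit → purge_cache). Since O(~revoke_affidavit) holds, K gives O(purge_cache).
Premise 3 is O(~lower_boom → ~purge_cache); contrapositively O(purge_cache → lower_boom). Since O(purge_cache) holds, K gives O(lower_boom).
Premise 2 is O(~quarantine_ledger → ~lower_boom); contrapositively O(lower_boom → quarantine_ledger). Since O(lower_boom) holds, K gives O(quarantine_ledger).
The contrapositive of premise 5 (O(~escrow_voucher → ~quarantine_ledger)) is O(quarantine_ledger → escrow_voucher), and O(quarantine_ledger) is already established, so O(escrow_voucher).
Premise 12, O(publish_minutes → ~escrow_voucher), contraposes to O(escrow_voucher → ~publish_minutes); with O(escrow_voucher) we get O(~publish_minutes).
Premises 1, 4, 8, 9, 10, 11 do not contribute to this derivation.
Hence ~publish_minutes is obligatory.

Obligatory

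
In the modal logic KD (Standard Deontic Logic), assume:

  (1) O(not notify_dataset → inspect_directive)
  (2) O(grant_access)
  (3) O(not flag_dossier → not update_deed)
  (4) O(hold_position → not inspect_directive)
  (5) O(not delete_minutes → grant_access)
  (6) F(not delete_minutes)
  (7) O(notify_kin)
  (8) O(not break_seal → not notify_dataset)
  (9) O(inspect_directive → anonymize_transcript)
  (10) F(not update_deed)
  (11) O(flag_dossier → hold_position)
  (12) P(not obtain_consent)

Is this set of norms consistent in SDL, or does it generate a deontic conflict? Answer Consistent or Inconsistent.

Consistent

Premise 5 is O(not delete_minutes → grant_access); even if O(grant_access) held, inferring O(not delete_minutes) would be affirming the consequent — invalid.
So O(not delete_minutes) is not derivable, and the apparent clash with O(delete_minutes) does not arise.
A world satisfying every obligation exists (e.g. anonymize_transcript=false, break_seal=true, delete_minutes=true, flag_dossier=true, grant_access=true, hold_position=true, inspect_directive=false, notify_dataset=true, notify_kin=true, obtain_consent=false, update_deed=true); no atom is both obligatory and forbidden, so the set is consistent.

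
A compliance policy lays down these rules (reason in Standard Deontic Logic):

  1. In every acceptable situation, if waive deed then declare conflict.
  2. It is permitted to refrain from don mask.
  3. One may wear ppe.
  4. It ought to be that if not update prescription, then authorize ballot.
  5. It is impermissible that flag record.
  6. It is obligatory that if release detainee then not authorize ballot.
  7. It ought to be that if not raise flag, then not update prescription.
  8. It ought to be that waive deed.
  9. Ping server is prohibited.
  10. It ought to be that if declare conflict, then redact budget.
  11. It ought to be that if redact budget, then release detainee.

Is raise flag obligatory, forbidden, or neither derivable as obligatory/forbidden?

Obligatory

Premise 8 states O(waive_deed) outright.
From O(waive_deed) and premise 1, O(waive_deed → declare_conflict), we obtain O(declare_conflict).
From O(declare_conflict) and premise 10, O(declare_conflict → redact_budget), we obtain O(redact_budget).
From O(redact_budget) and premise 11, O(redact_budget → release_detainee), we obtain O(release_detainee).
From O(release_detainee) and premise 6, O(release_detainee → ¬authorize_ballot), we obtain O(¬authorize_ballot).
Premise 4 is O(¬update_prescription → authorize_ballot); contrapositively O(¬authorize_ballot → update_prescription). Since O(¬authorize_ballot) holds, K gives O(update_prescription).
The contrapositive of premise 7 (O(¬raise_flag → ¬update_prescription)) is O(update_prescription → raise_flag), and O(update_prescription) is already established, so O(raise_flag).
Premises 2, 3, 5, 9 do not contribute to this derivation.
Hence raise_flag is obligatory.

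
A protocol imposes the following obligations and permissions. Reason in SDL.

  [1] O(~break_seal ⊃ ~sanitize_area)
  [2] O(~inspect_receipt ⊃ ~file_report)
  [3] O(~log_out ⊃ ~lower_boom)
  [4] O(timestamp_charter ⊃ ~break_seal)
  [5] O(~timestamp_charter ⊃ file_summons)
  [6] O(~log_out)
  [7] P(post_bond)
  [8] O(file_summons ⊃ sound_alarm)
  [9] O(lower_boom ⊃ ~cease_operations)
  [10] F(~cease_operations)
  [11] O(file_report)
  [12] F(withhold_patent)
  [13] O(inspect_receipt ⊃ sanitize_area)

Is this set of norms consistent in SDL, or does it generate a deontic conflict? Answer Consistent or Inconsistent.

Premise 9 is O(lower_boom ⊃ ~cease_operations), but O(lower_boom) is not derivable from the premises, so it does not yield O(~cease_operations).
So O(~cease_operations) is not derivable, and the apparent clash with O(cease_operations) does not arise.
A world satisfying every obligation exists (e.g. break_seal=true, cease_operations=true, file_report=true, file_summons=true, inspect_receipt=true, log_out=false, lower_boom=false, post_bond=false, sanitize_area=true, sound_alarm=true, timestamp_charter=false, withhold_patent=false); no atom is both obligatory and forbidden, so the set is consistent.

Consistent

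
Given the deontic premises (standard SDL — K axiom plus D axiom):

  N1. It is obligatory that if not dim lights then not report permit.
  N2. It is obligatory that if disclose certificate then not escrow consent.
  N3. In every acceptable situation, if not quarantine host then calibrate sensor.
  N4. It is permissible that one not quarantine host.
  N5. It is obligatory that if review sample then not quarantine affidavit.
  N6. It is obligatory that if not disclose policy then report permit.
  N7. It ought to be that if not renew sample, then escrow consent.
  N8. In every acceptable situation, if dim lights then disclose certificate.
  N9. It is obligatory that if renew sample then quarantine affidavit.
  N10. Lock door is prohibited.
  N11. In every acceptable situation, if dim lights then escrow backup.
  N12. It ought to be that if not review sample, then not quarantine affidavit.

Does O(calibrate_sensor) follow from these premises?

Premise 3 is O(¬quarantine_host → calibrate_sensor), but O(¬quarantine_host) is not derivable from the premises (the permission P(¬quarantine_host) asserts only ¬O(quarantine_host), not O(¬quarantine_host)), so it does not yield O(calibrate_sensor).
No other premise forces O(calibrate_sensor). An ideal world satisfying every premise can still have calibrate_sensor false, so O(calibrate_sensor) is not derivable.

No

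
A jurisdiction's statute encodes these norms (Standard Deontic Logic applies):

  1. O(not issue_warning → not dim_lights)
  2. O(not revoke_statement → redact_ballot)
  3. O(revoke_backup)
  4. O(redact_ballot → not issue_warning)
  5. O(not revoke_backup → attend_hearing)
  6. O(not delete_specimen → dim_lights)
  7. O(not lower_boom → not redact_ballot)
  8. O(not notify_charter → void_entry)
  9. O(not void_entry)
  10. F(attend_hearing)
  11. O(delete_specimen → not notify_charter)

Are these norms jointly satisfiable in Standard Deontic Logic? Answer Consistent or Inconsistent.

Consistent

Premise 5 is O(not revoke_backup → attend_hearing), but O(not revoke_backup) is not derivable from the premises, so it does not yield O(attend_hearing).
So O(attend_hearing) is not derivable, and the apparent clash with O(not attend_hearing) does not arise.
A world satisfying every obligation exists (e.g. attend_hearing=false, delete_specimen=false, dim_lights=true, issue_warning=true, lower_boom=false, notify_charter=true, redact_ballot=false, revoke_backup=true, revoke_statement=true, void_entry=false); no atom is both obligatory and forbidden, so the set is consistent.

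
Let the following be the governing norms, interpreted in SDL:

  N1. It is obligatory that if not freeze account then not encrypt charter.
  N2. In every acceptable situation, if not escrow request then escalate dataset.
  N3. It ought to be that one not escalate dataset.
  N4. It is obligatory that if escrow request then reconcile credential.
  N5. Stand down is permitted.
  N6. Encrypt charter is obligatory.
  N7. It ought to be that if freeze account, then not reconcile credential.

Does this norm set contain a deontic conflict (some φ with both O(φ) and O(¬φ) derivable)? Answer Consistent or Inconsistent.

Premise 3 states O(¬escalate_dataset) outright.
Premise 2, O(¬escrow_request → escalate_dataset), contraposes to O(¬escalate_dataset → escrow_request); with O(¬escalate_dataset) we get O(escrow_request).
Premise 4 is O(escrow_request → reconcile_credential); since O(escrow_request), deontic closure gives O(reconcile_credential).
Premise 7, O(freeze_account → ¬reconcile_credential), contraposes to O(reconcile_credential → ¬freeze_account); with O(reconcile_credential) we get O(¬freeze_account).
With premise 1, O(¬freeze_account → ¬encrypt_charter), the K-axiom yields O(¬encrypt_charter).
However, premise 6 gives O(encrypt_charter).
We now have both O(¬encrypt_charter) and O(encrypt_charter) — encrypt_charter is simultaneously obligatory and forbidden, violating the D-axiom.

Inconsistent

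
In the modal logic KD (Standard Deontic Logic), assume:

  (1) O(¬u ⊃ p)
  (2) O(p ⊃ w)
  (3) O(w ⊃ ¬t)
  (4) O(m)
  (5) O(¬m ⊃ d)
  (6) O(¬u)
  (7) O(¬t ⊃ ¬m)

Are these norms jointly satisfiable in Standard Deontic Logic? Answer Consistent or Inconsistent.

From premise 4 we have O(m).
Premise 7 is O(¬t ⊃ ¬m); contrapositively O(m ⊃ t). Since O(m) holds, K gives O(t).
Premise 3, O(w ⊃ ¬t), contraposes to O(t ⊃ ¬w); with O(t) we get O(¬w).
Premise 2 is O(p ⊃ w); contrapositively O(¬w ⊃ ¬p). Since O(¬w) holds, K gives O(¬p).
Premise 1 is O(¬u ⊃ p); contrapositively O(¬p ⊃ u). Since O(¬p) holds, K gives O(u).
Yet premise 6 states O(¬u).
We now have both O(u) and O(¬u) — u is simultaneously obligatory and forbidden, violating the D-axiom.

Inconsistent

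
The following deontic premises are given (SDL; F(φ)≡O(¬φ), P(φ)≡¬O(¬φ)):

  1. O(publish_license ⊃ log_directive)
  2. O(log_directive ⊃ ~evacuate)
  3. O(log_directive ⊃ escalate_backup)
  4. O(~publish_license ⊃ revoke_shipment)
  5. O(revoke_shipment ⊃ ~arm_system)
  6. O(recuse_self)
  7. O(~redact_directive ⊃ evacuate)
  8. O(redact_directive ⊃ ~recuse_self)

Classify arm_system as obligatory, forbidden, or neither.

Premise 6 states O(recuse_self) outright.
Premise 8, O(redact_directive ⊃ ~recuse_self), contraposes to O(recuse_self ⊃ ~redact_directive); with O(recuse_self) we get O(~redact_directive).
Applying K to premise 7 (O(~redact_directive ⊃ evacuate)) and O(~redact_directive) yields O(evacuate).
The contrapositive of premise 2 (O(log_directive ⊃ ~evacuate)) is O(evacuate ⊃ ~log_directive), and O(evacuate) is already established, so O(~log_directive).
The contrapositive of premise 1 (O(publish_license ⊃ log_directive)) is O(~log_directive ⊃ ~publish_license), and O(~log_directive) is already established, so O(~publish_license).
With premise 4, O(~publish_license ⊃ revoke_shipment), the K-axiom yields O(revoke_shipment).
Applying K to premise 5 (O(revoke_shipment ⊃ ~arm_system)) and O(revoke_shipment) yields O(~arm_system).
Premise 3 does not contribute to this derivation.
Thus O(~arm_system), which is F(arm_system): arm_system is forbidden.

Forbidden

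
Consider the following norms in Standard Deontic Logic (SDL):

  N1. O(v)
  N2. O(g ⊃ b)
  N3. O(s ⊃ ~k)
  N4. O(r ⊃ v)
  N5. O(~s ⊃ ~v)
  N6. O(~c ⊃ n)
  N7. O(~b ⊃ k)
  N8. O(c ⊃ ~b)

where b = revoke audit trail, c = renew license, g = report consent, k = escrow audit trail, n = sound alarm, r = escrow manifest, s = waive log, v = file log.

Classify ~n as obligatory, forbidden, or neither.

Forbidden

Premise 1 states O(v) outright.
Premise 5 is O(~s ⊃ ~v); contrapositively O(v ⊃ s). Since O(v) holds, K gives O(s).
Premise 3 is O(s ⊃ ~k); since O(s), deontic closure gives O(~k).
Premise 7 is O(~b ⊃ k); contrapositively O(~k ⊃ b). Since O(~k) holds, K gives O(b).
Premise 8 is O(c ⊃ ~b); contrapositively O(b ⊃ ~c). Since O(b) holds, K gives O(~c).
With premise 6, O(~c ⊃ n), the K-axiom yields O(n).
Premises 2, 4 do not contribute to this derivation.
Thus O(n), which is F(~n): ~n is forbidden.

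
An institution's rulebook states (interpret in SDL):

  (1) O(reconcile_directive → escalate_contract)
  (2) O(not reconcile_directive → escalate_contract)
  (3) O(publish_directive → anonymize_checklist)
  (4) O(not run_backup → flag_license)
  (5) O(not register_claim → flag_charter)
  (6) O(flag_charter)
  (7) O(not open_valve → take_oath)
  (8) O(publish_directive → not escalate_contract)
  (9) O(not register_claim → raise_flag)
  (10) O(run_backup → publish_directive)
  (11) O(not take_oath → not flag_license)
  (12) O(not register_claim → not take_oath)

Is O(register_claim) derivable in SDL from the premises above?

By case analysis on not reconcile_directive: premise 2 gives O(not reconcile_directive → escalate_contract) and premise 1 gives O(reconcile_directive → escalate_contract), so O(escalate_contract) either way.
Premise 8, O(publish_directive → not escalate_contract), contraposes to O(escalate_contract → not publish_directive); with O(escalate_contract) we get O(not publish_directive).
The contrapositive of premise 10 (O(run_backup → publish_directive)) is O(not publish_directive → not run_backup), and O(not publish_directive) is already established, so O(not run_backup).
With premise 4, O(not run_backup → flag_license), the K-axiom yields O(flag_license).
Premise 11 is O(not take_oath → not flag_license); contrapositively O(flag_license → take_oath). Since O(flag_license) holds, K gives O(take_oath).
The contrapositive of premise 12 (O(not register_claim → not take_oath)) is O(take_oath → register_claim), and O(take_oath) is already established, so O(register_claim).
Premises 3, 5, 6, 7, 9 do not contribute to this derivation.
So O(register_claim) follows.

Yes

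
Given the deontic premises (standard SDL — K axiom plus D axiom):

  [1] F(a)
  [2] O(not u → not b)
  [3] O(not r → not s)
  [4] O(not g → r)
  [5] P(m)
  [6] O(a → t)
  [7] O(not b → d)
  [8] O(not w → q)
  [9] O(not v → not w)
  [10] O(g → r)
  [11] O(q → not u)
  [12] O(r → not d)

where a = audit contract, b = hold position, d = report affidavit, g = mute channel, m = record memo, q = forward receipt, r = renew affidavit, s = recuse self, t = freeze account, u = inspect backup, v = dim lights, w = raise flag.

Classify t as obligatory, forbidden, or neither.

Neither

Premise 6 is O(a → t), but O(a) is not derivable from the premises, so it does not yield O(t).
No premise or chain of K-axiom applications forces O(t), and none forces O(not t). So t is neither obligatory nor forbidden under these norms.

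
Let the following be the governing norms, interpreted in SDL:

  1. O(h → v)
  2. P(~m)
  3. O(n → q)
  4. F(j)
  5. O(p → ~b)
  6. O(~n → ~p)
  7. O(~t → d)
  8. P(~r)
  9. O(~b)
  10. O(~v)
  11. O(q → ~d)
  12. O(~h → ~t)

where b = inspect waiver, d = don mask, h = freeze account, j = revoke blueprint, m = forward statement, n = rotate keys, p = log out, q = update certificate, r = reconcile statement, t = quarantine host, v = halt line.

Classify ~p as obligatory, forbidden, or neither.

From premise 10 we have O(~v).
The contrapositive of premise 1 (O(h → v)) is O(~v → ~h), and O(~v) is already established, so O(~h).
With premise 12, O(~h → ~t), the K-axiom yields O(~t).
From O(~t) and premise 7, O(~t → d), we obtain O(d).
Premise 11 is O(q → ~d); contrapositively O(d → ~q). Since O(d) holds, K gives O(~q).
The contrapositive of premise 3 (O(n → q)) is O(~q → ~n), and O(~q) is already established, so O(~n).
Premise 6 is O(~n → ~p); since O(~n), deontic closure gives O(~p).
Premises 2, 4, 5, 8, 9 do not contribute to this derivation.
Hence ~p is obligatory.

Obligatory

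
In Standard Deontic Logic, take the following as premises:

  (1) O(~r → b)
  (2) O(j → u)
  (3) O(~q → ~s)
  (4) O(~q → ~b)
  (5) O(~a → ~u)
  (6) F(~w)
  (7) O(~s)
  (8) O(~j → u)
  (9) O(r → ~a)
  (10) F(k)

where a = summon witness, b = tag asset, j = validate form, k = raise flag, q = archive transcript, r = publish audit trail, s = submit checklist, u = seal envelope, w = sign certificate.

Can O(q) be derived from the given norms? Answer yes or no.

Premises 8 and 2 are O(~j → u) and O(j → u); every ideal world satisfies ~j or j, so in either case u holds — hence O(u).
Premise 5, O(~a → ~u), contraposes to O(u → a); with O(u) we get O(a).
The contrapositive of premise 9 (O(r → ~a)) is O(a → ~r), and O(a) is already established, so O(~r).
From O(~r) and premise 1, O(~r → b), we obtain O(b).
The contrapositive of premise 4 (O(~q → ~b)) is O(b → q), and O(b) is already established, so O(q).
Premises 3, 6, 7, 10 do not contribute to this derivation.
So O(q) follows.

Yes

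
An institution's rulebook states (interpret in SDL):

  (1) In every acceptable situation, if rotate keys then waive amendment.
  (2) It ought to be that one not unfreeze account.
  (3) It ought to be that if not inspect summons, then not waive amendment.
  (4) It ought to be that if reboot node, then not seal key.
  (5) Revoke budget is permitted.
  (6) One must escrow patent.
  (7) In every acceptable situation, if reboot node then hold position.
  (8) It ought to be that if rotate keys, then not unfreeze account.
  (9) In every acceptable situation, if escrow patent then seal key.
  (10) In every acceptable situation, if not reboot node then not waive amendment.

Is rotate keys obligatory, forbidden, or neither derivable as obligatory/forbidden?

Premise 6 states O(escrow_patent) outright.
With premise 9, O(escrow_patent → seal_key), the K-axiom yields O(seal_key).
Premise 4, O(reboot_node → ¬seal_key), contraposes to O(seal_key → ¬reboot_node); with O(seal_key) we get O(¬reboot_node).
With premise 10, O(¬reboot_node → ¬waive_amendment), the K-axiom yields O(¬waive_amendment).
The contrapositive of premise 1 (O(rotate_keys → waive_amendment)) is O(¬waive_amendment → ¬rotate_keys), and O(¬waive_amendment) is already established, so O(¬rotate_keys).
Premises 2, 3, 5, 7, 8 do not contribute to this derivation.
Thus O(¬rotate_keys), which is F(rotate_keys): rotate_keys is forbidden.

Forbidden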